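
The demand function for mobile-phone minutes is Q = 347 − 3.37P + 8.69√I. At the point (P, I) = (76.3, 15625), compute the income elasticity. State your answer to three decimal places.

At P = 76.3, I = 15625: Q = 1176.119.
Holding P constant, ∂Q/∂I = 8.69/(2√I) = 0.03476.
η_I = (∂Q/∂I)·(I/Q) = 0.03476 × (15625/1176.119) = 0.462.

0.462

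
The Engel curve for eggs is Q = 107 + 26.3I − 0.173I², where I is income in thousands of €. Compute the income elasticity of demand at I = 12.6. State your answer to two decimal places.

At I = 12.6: Q = 410.9145.
dQ/dI = 26.3 − 0.346I = 21.94040.
η = (dQ/dI)·(I/Q) = 21.94040 × (12.6/410.9145) = 0.67.

0.67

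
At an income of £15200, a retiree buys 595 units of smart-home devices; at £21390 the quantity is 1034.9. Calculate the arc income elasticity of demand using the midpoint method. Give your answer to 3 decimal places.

1.595

ΔQ = 1034.9 − 595 = 439.9; midpoint Q̄ = (595 + 1034.9)/2 = 814.95.
ΔI = 21390 − 15200 = 6190; midpoint Ī = (15200 + 21390)/2 = 18295.
η = (ΔQ/Q̄) ÷ (ΔI/Ī) = (439.9/814.95) ÷ (6190/18295) = 1.595.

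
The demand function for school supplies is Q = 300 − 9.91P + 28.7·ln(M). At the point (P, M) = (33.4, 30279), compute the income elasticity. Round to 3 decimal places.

0.108

At P = 33.4, M = 30279: Q = 265.139.
Holding P constant, ∂Q/∂M = 28.7/M = 0.000947852.
η_M = (∂Q/∂M)·(M/Q) = 0.000947852 × (30279/265.139) = 0.108.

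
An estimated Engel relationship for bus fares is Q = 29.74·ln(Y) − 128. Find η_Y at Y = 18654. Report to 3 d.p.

At Y = 18654: Q = 164.458.
dQ/dY = 29.74/Y = 0.0015943 at this income.
η = (dQ/dY)·(Y/Q) = 0.0015943 × (18654/164.458) = 0.181.

0.181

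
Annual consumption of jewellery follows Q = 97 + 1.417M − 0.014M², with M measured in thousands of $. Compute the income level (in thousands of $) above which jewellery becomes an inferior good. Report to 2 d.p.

dQ/dM = 1.417 − 0.028M.
The good is inferior where dQ/dM < 0. Setting dQ/dM = 0 gives M = 1.417 / 0.028 = 50.61.

50.61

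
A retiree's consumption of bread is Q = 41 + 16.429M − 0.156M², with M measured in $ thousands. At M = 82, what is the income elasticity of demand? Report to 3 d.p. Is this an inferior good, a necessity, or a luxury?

At M = 82: Q = 339.2340.
dQ/dM = 16.429 − 0.312M = -9.15500.
η = (dQ/dM)·(M/Q) = -9.15500 × (82/339.2340) = -2.213.
η < 0 ⇒ inferior good.

-2.213 (inferior good)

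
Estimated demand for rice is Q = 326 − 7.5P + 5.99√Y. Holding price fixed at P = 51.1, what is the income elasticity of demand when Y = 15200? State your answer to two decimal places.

At P = 51.1, Y = 15200: Q = 681.247.
Holding P constant, ∂Q/∂Y = 5.99/(2√Y) = 0.0242927.
η_Y = (∂Q/∂Y)·(Y/Q) = 0.0242927 × (15200/681.247) = 0.54.

0.54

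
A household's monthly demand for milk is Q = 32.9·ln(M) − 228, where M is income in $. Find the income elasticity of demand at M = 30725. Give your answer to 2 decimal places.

0.29

At M = 30725: Q = 111.950.
dQ/dM = 32.9/M = 0.00107079 at this income.
η = (dQ/dM)·(M/Q) = 0.00107079 × (30725/111.950) = 0.29.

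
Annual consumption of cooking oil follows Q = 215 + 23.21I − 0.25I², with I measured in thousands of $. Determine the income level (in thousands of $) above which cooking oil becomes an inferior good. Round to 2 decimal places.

dQ/dI = 23.21 − 0.5I.
The good is inferior where dQ/dI < 0. Setting dQ/dI = 0 gives I = 23.21 / 0.5 = 46.42.

46.42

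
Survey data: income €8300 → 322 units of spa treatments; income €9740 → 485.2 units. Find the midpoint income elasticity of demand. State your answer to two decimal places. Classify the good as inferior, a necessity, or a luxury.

2.53 (luxury)

ΔQ = 485.2 − 322 = 163.2; midpoint Q̄ = (322 + 485.2)/2 = 403.6.
ΔI = 9740 − 8300 = 1440; midpoint Ī = (8300 + 9740)/2 = 9020.
η = (ΔQ/Q̄) ÷ (ΔI/Ī) = (163.2/403.6) ÷ (1440/9020) = 2.53.
η > 1 ⇒ luxury.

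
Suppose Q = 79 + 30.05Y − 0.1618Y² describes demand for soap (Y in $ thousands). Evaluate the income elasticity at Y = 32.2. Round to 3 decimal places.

At Y = 32.2: Q = 878.8493.
dQ/dY = 30.05 − 0.3236Y = 19.63008.
η = (dQ/dY)·(Y/Q) = 19.63008 × (32.2/878.8493) = 0.719.

0.719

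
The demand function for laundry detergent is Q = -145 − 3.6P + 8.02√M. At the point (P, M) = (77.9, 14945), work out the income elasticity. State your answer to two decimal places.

At P = 77.9, M = 14945: Q = 555.003.
Holding P constant, ∂Q/∂M = 8.02/(2√M) = 0.0328017.
η_M = (∂Q/∂M)·(M/Q) = 0.0328017 × (14945/555.003) = 0.88.

0.88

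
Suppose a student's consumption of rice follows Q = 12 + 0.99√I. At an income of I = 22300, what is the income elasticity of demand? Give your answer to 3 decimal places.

0.462

At I = 22300: Q = 159.839.
dQ/dI = 0.99/(2√I) = 0.00331477 at this income.
η = (dQ/dI)·(I/Q) = 0.00331477 × (22300/159.839) = 0.462.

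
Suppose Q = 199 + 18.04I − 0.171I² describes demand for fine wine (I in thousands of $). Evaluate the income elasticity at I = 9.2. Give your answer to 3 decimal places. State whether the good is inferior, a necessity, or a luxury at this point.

0.391 (necessity)

At I = 9.2: Q = 350.4946.
dQ/dI = 18.04 − 0.342I = 14.89360.
η = (dQ/dI)·(I/Q) = 14.89360 × (9.2/350.4946) = 0.391.
0 < η < 1 ⇒ necessity.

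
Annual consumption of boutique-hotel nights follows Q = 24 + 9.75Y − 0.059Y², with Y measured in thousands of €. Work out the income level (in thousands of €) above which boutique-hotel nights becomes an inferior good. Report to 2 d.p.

82.63

dQ/dY = 9.75 − 0.118Y.
The good is inferior where dQ/dY < 0. Setting dQ/dY = 0 gives Y = 9.75 / 0.118 = 82.63.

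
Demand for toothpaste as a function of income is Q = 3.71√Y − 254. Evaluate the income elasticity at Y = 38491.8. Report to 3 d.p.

At Y = 38491.8: Q = 473.877.
dQ/dY = 3.71/(2√Y) = 0.00945496 at this income.
η = (dQ/dY)·(Y/Q) = 0.00945496 × (38491.8/473.877) = 0.768.

0.768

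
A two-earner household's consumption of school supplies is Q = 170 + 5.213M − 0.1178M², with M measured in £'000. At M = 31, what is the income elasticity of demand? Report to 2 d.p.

-0.30

At M = 31: Q = 218.3972.
dQ/dM = 5.213 − 0.2356M = -2.09060.
η = (dQ/dM)·(M/Q) = -2.09060 × (31/218.3972) = -0.30.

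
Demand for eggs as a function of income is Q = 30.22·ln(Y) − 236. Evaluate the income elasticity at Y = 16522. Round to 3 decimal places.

At Y = 16522: Q = 57.510.
dQ/dY = 30.22/Y = 0.00182908 at this income.
η = (dQ/dY)·(Y/Q) = 0.00182908 × (16522/57.510) = 0.525.

0.525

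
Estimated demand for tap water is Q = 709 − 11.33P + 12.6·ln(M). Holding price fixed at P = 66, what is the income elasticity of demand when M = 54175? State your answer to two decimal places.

0.13

At P = 66, M = 54175: Q = 98.560.
Holding P constant, ∂Q/∂M = 12.6/M = 0.00023258.
η_M = (∂Q/∂M)·(M/Q) = 0.00023258 × (54175/98.560) = 0.13.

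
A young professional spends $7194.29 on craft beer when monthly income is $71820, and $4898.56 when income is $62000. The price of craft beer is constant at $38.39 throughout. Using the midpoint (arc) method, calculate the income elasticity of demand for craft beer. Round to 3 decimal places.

With a constant price, Q₁ = 7194.29/38.39 = 187.400 and Q₂ = 4898.56/38.39 = 127.600 (equivalently, work directly with expenditure since P cancels).
Midpoint %ΔQ = (4898.56 − 7194.29)/6046.43 = -0.37968; midpoint %ΔI = (62000 − 71820)/66910 = -0.14676.
η = -0.37968 / -0.14676 = 2.587.

2.587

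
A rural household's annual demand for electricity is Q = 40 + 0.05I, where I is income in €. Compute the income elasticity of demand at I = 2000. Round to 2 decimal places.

At I = 2000: Q = 140.000.
dQ/dI = 0.05.
η = (dQ/dI)·(I/Q) = 0.05 × (2000/140.000) = 0.71.

0.71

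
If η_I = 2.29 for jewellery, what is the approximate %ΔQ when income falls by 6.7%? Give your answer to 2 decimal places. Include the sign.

%ΔQ ≈ η × %ΔI = 2.29 × (-6.7%) = -15.34%.

-15.34%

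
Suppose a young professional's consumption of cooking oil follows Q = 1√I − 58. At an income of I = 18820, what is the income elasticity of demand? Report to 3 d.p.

At I = 18820: Q = 79.186.
dQ/dI = 1/(2√I) = 0.00364469 at this income.
η = (dQ/dI)·(I/Q) = 0.00364469 × (18820/79.186) = 0.866.

0.866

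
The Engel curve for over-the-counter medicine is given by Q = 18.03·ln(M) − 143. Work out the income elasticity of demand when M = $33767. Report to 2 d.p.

At M = 33767: Q = 45.003.
dQ/dM = 18.03/M = 0.000533953 at this income.
η = (dQ/dM)·(M/Q) = 0.000533953 × (33767/45.003) = 0.40.

0.40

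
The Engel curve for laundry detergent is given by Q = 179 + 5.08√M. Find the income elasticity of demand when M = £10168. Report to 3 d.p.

At M = 10168: Q = 691.249.
dQ/dM = 5.08/(2√M) = 0.0251893 at this income.
η = (dQ/dM)·(M/Q) = 0.0251893 × (10168/691.249) = 0.371.

0.371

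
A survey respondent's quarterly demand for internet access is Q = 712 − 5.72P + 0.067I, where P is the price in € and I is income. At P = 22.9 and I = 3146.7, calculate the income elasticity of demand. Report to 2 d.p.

At P = 22.9, I = 3146.7: Q = 791.841.
Holding P constant, ∂Q/∂I = 0.067.
η_I = (∂Q/∂I)·(I/Q) = 0.067 × (3146.7/791.841) = 0.27.

0.27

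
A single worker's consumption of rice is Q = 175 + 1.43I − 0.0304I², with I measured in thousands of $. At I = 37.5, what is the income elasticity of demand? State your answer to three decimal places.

-0.171

At I = 37.5: Q = 185.8750.
dQ/dI = 1.43 − 0.0608I = -0.85000.
η = (dQ/dI)·(I/Q) = -0.85000 × (37.5/185.8750) = -0.171.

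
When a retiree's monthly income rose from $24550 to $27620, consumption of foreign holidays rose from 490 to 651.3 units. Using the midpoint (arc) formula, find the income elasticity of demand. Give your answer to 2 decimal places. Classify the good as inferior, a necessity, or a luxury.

2.40 (luxury)

ΔQ = 651.3 − 490 = 161.3; midpoint Q̄ = (490 + 651.3)/2 = 570.65.
ΔI = 27620 − 24550 = 3070; midpoint Ī = (24550 + 27620)/2 = 26085.
η = (ΔQ/Q̄) ÷ (ΔI/Ī) = (161.3/570.65) ÷ (3070/26085) = 2.40.
η > 1 ⇒ luxury.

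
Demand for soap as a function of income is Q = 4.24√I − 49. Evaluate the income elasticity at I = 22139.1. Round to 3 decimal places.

At I = 22139.1: Q = 581.879.
dQ/dI = 4.24/(2√I) = 0.0142481 at this income.
η = (dQ/dI)·(I/Q) = 0.0142481 × (22139.1/581.879) = 0.542.

0.542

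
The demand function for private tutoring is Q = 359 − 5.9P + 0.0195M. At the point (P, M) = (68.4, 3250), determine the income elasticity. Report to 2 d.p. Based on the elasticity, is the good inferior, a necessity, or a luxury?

3.37 (luxury)

At P = 68.4, M = 3250: Q = 18.815.
Holding P constant, ∂Q/∂M = 0.0195.
η_M = (∂Q/∂M)·(M/Q) = 0.0195 × (3250/18.815) = 3.37.
Since η > 1, this is a luxury.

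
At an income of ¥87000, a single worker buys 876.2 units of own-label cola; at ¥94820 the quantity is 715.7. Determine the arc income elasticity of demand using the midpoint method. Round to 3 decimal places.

ΔQ = 715.7 − 876.2 = -160.5; midpoint Q̄ = (876.2 + 715.7)/2 = 795.95.
ΔI = 94820 − 87000 = 7820; midpoint Ī = (87000 + 94820)/2 = 90910.
η = (ΔQ/Q̄) ÷ (ΔI/Ī) = (-160.5/795.95) ÷ (7820/90910) = -2.344.

-2.344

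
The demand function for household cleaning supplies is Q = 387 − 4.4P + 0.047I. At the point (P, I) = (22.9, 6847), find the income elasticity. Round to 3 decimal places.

0.529

At P = 22.9, I = 6847: Q = 608.049.
Holding P constant, ∂Q/∂I = 0.047.
η_I = (∂Q/∂I)·(I/Q) = 0.047 × (6847/608.049) = 0.529.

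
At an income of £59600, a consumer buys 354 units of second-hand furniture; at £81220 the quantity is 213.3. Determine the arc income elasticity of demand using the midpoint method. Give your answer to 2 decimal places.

-1.62

ΔQ = 213.3 − 354 = -140.7; midpoint Q̄ = (354 + 213.3)/2 = 283.65.
ΔI = 81220 − 59600 = 21620; midpoint Ī = (59600 + 81220)/2 = 70410.
η = (ΔQ/Q̄) ÷ (ΔI/Ī) = (-140.7/283.65) ÷ (21620/70410) = -1.62.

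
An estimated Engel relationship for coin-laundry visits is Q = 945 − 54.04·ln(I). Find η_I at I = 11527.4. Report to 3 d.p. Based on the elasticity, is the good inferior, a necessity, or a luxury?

At I = 11527.4: Q = 439.592.
dQ/dI = -54.04/I = -0.00468796 at this income.
η = (dQ/dI)·(I/Q) = -0.00468796 × (11527.4/439.592) = -0.123.
Since η < 0, the good is an inferior good.

-0.123 (inferior good)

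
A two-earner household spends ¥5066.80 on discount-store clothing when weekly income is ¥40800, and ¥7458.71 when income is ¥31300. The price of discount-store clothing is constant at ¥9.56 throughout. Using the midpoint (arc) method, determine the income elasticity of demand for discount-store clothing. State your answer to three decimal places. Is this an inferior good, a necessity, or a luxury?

With a constant price, Q₁ = 5066.80/9.56 = 530.000 and Q₂ = 7458.71/9.56 = 780.200 (equivalently, work directly with expenditure since P cancels).
Midpoint %ΔQ = (7458.71 − 5066.80)/6262.76 = 0.38193; midpoint %ΔI = (31300 − 40800)/36050 = -0.26352.
η = 0.38193 / -0.26352 = -1.449.
η < 0 ⇒ inferior good.

-1.449 (inferior good)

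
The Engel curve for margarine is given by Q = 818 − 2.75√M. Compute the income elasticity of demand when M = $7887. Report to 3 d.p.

-0.213

At M = 7887: Q = 573.776.
dQ/dM = -2.75/(2√M) = -0.0154827 at this income.
η = (dQ/dM)·(M/Q) = -0.0154827 × (7887/573.776) = -0.213.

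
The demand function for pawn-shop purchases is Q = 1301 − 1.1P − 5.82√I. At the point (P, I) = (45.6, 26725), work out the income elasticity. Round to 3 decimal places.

-1.589

At P = 45.6, I = 26725: Q = 299.399.
Holding P constant, ∂Q/∂I = -5.82/(2√I) = -0.0178006.
η_I = (∂Q/∂I)·(I/Q) = -0.0178006 × (26725/299.399) = -1.589.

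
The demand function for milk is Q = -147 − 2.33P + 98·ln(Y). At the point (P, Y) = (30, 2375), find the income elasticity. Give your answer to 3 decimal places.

0.180

At P = 30, Y = 2375: Q = 544.830.
Holding P constant, ∂Q/∂Y = 98/Y = 0.0412632.
η_Y = (∂Q/∂Y)·(Y/Q) = 0.0412632 × (2375/544.830) = 0.180.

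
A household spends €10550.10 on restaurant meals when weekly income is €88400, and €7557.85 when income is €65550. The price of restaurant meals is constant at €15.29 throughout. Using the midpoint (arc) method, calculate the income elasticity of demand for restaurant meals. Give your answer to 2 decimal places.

With a constant price, Q₁ = 10550.10/15.29 = 690.000 and Q₂ = 7557.85/15.29 = 494.300 (equivalently, work directly with expenditure since P cancels).
Midpoint %ΔQ = (7557.85 − 10550.10)/9053.98 = -0.33049; midpoint %ΔI = (65550 − 88400)/76975 = -0.29685.
η = -0.33049 / -0.29685 = 1.11.

1.11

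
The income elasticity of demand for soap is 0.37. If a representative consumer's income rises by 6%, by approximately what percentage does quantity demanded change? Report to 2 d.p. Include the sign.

%ΔQ ≈ η × %ΔI = 0.37 × 6% = 2.22%.

2.22%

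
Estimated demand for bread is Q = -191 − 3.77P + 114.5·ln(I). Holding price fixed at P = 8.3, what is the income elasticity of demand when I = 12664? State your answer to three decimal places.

0.133

At P = 8.3, I = 12664: Q = 859.335.
Holding P constant, ∂Q/∂I = 114.5/I = 0.00904138.
η_I = (∂Q/∂I)·(I/Q) = 0.00904138 × (12664/859.335) = 0.133.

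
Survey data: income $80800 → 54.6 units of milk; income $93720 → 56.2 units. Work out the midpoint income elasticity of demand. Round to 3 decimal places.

ΔQ = 56.2 − 54.6 = 1.6; midpoint Q̄ = (54.6 + 56.2)/2 = 55.4.
ΔI = 93720 − 80800 = 12920; midpoint Ī = (80800 + 93720)/2 = 87260.
η = (ΔQ/Q̄) ÷ (ΔI/Ī) = (1.6/55.4) ÷ (12920/87260) = 0.195.

0.195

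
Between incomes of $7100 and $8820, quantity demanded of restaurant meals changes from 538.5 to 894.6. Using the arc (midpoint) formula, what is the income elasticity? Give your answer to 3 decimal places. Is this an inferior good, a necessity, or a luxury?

2.300 (luxury)

ΔQ = 894.6 − 538.5 = 356.1; midpoint Q̄ = (538.5 + 894.6)/2 = 716.55.
ΔI = 8820 − 7100 = 1720; midpoint Ī = (7100 + 8820)/2 = 7960.
η = (ΔQ/Q̄) ÷ (ΔI/Ī) = (356.1/716.55) ÷ (1720/7960) = 2.300.
η > 1 ⇒ luxury.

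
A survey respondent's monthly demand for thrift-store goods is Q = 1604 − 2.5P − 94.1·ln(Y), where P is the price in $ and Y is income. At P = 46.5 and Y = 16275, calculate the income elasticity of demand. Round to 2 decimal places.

At P = 46.5, Y = 16275: Q = 575.226.
Holding P constant, ∂Q/∂Y = -94.1/Y = -0.00578187.
η_Y = (∂Q/∂Y)·(Y/Q) = -0.00578187 × (16275/575.226) = -0.16.

-0.16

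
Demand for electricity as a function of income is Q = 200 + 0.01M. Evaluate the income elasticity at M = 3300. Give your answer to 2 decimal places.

0.14

At M = 3300: Q = 233.000.
dQ/dM = 0.01.
η = (dQ/dM)·(M/Q) = 0.01 × (3300/233.000) = 0.14.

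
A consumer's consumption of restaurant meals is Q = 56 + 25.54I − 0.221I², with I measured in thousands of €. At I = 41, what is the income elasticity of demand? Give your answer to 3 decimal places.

At I = 41: Q = 731.6390.
dQ/dI = 25.54 − 0.442I = 7.41800.
η = (dQ/dI)·(I/Q) = 7.41800 × (41/731.6390) = 0.416.

0.416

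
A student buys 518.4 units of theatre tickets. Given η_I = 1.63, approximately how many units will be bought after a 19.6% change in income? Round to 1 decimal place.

684.0

%ΔQ ≈ η × %ΔI = 1.63 × 19.6% = 31.948%.
New Q ≈ 518.4 × (1 + 0.31948) = 684.0.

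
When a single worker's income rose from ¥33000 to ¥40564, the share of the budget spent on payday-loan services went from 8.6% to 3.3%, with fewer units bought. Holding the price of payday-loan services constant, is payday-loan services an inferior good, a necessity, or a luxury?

inferior good

Quantity demanded falls as income rises, so η < 0.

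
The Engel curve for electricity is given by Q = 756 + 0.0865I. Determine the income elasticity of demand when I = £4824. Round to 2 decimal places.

0.36

At I = 4824: Q = 1173.276.
dQ/dI = 0.0865.
η = (dQ/dI)·(I/Q) = 0.0865 × (4824/1173.276) = 0.36.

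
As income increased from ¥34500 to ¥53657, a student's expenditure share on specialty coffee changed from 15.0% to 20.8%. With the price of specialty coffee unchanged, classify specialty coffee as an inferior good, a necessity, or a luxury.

luxury

The budget share rises as income rises, so η > 1.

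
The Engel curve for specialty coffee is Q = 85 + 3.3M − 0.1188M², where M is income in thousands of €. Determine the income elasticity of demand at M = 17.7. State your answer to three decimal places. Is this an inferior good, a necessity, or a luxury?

At M = 17.7: Q = 106.1911.
dQ/dM = 3.3 − 0.2376M = -0.90552.
η = (dQ/dM)·(M/Q) = -0.90552 × (17.7/106.1911) = -0.151.
η < 0 ⇒ inferior good.

-0.151 (inferior good)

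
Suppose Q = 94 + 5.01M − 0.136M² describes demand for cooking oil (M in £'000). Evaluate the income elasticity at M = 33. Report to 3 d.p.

-1.177

At M = 33: Q = 111.2260.
dQ/dM = 5.01 − 0.272M = -3.96600.
η = (dQ/dM)·(M/Q) = -3.96600 × (33/111.2260) = -1.177.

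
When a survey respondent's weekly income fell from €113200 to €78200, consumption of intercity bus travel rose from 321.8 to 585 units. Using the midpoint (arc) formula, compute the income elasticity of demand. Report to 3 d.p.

-1.587

ΔQ = 585 − 321.8 = 263.2; midpoint Q̄ = (321.8 + 585)/2 = 453.4.
ΔI = 78200 − 113200 = -35000; midpoint Ī = (113200 + 78200)/2 = 95700.
η = (ΔQ/Q̄) ÷ (ΔI/Ī) = (263.2/453.4) ÷ (-35000/95700) = -1.587.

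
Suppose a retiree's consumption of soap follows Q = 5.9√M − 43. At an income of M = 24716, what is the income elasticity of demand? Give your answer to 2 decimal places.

At M = 24716: Q = 884.558.
dQ/dM = 5.9/(2√M) = 0.0187643 at this income.
η = (dQ/dM)·(M/Q) = 0.0187643 × (24716/884.558) = 0.52.

0.52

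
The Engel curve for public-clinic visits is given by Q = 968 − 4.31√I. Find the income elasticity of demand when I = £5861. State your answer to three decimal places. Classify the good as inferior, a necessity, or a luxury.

At I = 5861: Q = 638.039.
dQ/dI = -4.31/(2√I) = -0.0281489 at this income.
η = (dQ/dI)·(I/Q) = -0.0281489 × (5861/638.039) = -0.259.
Since η < 0, the good is an inferior good.

-0.259 (inferior good)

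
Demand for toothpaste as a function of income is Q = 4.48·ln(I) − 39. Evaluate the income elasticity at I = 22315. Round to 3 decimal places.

0.765

At I = 22315: Q = 5.858.
dQ/dI = 4.48/I = 0.000200762 at this income.
η = (dQ/dI)·(I/Q) = 0.000200762 × (22315/5.858) = 0.765.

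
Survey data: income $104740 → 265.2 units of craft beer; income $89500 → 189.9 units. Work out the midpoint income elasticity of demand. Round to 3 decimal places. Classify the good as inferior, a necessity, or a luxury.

ΔQ = 189.9 − 265.2 = -75.3; midpoint Q̄ = (265.2 + 189.9)/2 = 227.55.
ΔI = 89500 − 104740 = -15240; midpoint Ī = (104740 + 89500)/2 = 97120.
η = (ΔQ/Q̄) ÷ (ΔI/Ī) = (-75.3/227.55) ÷ (-15240/97120) = 2.109.
η > 1 ⇒ luxury.

2.109 (luxury)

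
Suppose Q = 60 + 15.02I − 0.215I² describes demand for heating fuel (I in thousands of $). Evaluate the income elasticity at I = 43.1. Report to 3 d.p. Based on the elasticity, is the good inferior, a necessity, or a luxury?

At I = 43.1: Q = 307.9758.
dQ/dI = 15.02 − 0.43I = -3.51300.
η = (dQ/dI)·(I/Q) = -3.51300 × (43.1/307.9758) = -0.492.
η < 0 ⇒ inferior good.

-0.492 (inferior good)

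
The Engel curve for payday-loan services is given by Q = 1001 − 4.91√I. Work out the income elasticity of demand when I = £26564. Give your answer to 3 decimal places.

At I = 26564: Q = 200.745.
dQ/dI = -4.91/(2√I) = -0.0150628 at this income.
η = (dQ/dI)·(I/Q) = -0.0150628 × (26564/200.745) = -1.993.

-1.993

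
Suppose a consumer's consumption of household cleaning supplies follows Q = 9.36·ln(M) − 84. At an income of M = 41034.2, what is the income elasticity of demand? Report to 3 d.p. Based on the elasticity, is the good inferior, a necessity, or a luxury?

0.607 (necessity)

At M = 41034.2: Q = 15.423.
dQ/dM = 9.36/M = 0.000228102 at this income.
η = (dQ/dM)·(M/Q) = 0.000228102 × (41034.2/15.423) = 0.607.
Since 0 < η < 1, the good is a necessity.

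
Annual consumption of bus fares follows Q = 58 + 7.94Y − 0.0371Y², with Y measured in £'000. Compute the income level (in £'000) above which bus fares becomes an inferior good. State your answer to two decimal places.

dQ/dY = 7.94 − 0.0742Y.
The good is inferior where dQ/dY < 0. Setting dQ/dY = 0 gives Y = 7.94 / 0.0742 = 107.01.

107.01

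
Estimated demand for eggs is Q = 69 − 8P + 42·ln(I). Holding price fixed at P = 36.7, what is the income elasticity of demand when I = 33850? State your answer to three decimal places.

0.197

At P = 36.7, I = 33850: Q = 213.447.
Holding P constant, ∂Q/∂I = 42/I = 0.00124077.
η_I = (∂Q/∂I)·(I/Q) = 0.00124077 × (33850/213.447) = 0.197.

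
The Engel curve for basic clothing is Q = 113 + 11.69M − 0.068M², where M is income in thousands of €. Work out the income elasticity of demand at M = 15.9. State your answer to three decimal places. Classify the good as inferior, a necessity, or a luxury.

0.538 (necessity)

At M = 15.9: Q = 281.6799.
dQ/dM = 11.69 − 0.136M = 9.52760.
η = (dQ/dM)·(M/Q) = 9.52760 × (15.9/281.6799) = 0.538.
0 < η < 1 ⇒ necessity.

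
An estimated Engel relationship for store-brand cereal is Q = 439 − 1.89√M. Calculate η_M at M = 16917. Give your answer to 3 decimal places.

-0.636

At M = 16917: Q = 193.176.
dQ/dM = -1.89/(2√M) = -0.00726558 at this income.
η = (dQ/dM)·(M/Q) = -0.00726558 × (16917/193.176) = -0.636.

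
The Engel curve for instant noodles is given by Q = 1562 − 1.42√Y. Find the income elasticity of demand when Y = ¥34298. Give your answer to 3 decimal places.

At Y = 34298: Q = 1299.020.
dQ/dY = -1.42/(2√Y) = -0.00383375 at this income.
η = (dQ/dY)·(Y/Q) = -0.00383375 × (34298/1299.020) = -0.101.

-0.101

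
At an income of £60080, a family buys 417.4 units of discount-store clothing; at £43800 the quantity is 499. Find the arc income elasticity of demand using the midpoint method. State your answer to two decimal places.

-0.57

ΔQ = 499 − 417.4 = 81.6; midpoint Q̄ = (417.4 + 499)/2 = 458.2.
ΔI = 43800 − 60080 = -16280; midpoint Ī = (60080 + 43800)/2 = 51940.
η = (ΔQ/Q̄) ÷ (ΔI/Ī) = (81.6/458.2) ÷ (-16280/51940) = -0.57.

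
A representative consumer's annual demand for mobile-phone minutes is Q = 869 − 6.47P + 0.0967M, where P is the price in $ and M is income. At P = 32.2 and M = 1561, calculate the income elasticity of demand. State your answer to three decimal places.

At P = 32.2, M = 1561: Q = 811.615.
Holding P constant, ∂Q/∂M = 0.0967.
η_M = (∂Q/∂M)·(M/Q) = 0.0967 × (1561/811.615) = 0.186.

0.186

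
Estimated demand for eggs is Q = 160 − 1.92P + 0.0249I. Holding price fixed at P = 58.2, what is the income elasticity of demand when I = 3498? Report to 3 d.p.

0.643

At P = 58.2, I = 3498: Q = 135.356.
Holding P constant, ∂Q/∂I = 0.0249.
η_I = (∂Q/∂I)·(I/Q) = 0.0249 × (3498/135.356) = 0.643.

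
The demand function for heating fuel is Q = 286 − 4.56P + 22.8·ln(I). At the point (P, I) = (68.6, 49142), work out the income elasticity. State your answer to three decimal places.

0.104

At P = 68.6, I = 49142: Q = 219.480.
Holding P constant, ∂Q/∂I = 22.8/I = 0.000463962.
η_I = (∂Q/∂I)·(I/Q) = 0.000463962 × (49142/219.480) = 0.104.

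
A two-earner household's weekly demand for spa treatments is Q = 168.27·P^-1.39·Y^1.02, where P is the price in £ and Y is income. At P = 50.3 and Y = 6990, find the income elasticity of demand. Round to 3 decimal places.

1.020

For a multiplicative demand Q = A·P^α·Y^β, the income elasticity is β everywhere.
Here β = 1.02, so η = 1.020.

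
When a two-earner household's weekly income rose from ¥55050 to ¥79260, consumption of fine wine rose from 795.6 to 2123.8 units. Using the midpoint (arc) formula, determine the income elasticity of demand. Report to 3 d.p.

2.524

ΔQ = 2123.8 − 795.6 = 1328.2; midpoint Q̄ = (795.6 + 2123.8)/2 = 1459.7.
ΔI = 79260 − 55050 = 24210; midpoint Ī = (55050 + 79260)/2 = 67155.
η = (ΔQ/Q̄) ÷ (ΔI/Ī) = (1328.2/1459.7) ÷ (24210/67155) = 2.524.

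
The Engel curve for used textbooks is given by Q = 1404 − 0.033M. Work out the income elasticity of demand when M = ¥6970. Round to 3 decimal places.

-0.196

At M = 6970: Q = 1173.990.
dQ/dM = −0.033.
η = (dQ/dM)·(M/Q) = -0.033 × (6970/1173.990) = -0.196.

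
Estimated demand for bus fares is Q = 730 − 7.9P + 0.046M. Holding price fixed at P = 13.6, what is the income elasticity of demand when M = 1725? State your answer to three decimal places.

At P = 13.6, M = 1725: Q = 701.910.
Holding P constant, ∂Q/∂M = 0.046.
η_M = (∂Q/∂M)·(M/Q) = 0.046 × (1725/701.910) = 0.113.

0.113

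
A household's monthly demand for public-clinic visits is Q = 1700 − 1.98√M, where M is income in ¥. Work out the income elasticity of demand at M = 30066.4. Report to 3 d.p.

-0.127

At M = 30066.4: Q = 1356.675.
dQ/dM = -1.98/(2√M) = -0.00570945 at this income.
η = (dQ/dM)·(M/Q) = -0.00570945 × (30066.4/1356.675) = -0.127.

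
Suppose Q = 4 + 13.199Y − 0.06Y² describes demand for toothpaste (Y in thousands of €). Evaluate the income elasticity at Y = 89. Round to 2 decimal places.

At Y = 89: Q = 703.4510.
dQ/dY = 13.199 − 0.12Y = 2.51900.
η = (dQ/dY)·(Y/Q) = 2.51900 × (89/703.4510) = 0.32.

0.32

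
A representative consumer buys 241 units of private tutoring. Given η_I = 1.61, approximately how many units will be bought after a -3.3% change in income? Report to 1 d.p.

228.2

%ΔQ ≈ η × %ΔI = 1.61 × (-3.3%) = -5.313%.
New Q ≈ 241 × (1 − 0.05313) = 228.2.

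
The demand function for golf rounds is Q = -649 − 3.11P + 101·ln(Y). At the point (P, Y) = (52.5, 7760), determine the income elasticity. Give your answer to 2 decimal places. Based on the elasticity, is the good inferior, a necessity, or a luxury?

1.09 (luxury)

At P = 52.5, Y = 7760: Q = 92.355.
Holding P constant, ∂Q/∂Y = 101/Y = 0.0130155.
η_Y = (∂Q/∂Y)·(Y/Q) = 0.0130155 × (7760/92.355) = 1.09.
Since η > 1, this is a luxury.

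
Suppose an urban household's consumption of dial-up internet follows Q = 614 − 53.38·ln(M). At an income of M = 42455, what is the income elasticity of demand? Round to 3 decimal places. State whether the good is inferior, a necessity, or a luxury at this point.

-1.182 (inferior good)

At M = 42455: Q = 45.172.
dQ/dM = -53.38/M = -0.00125733 at this income.
η = (dQ/dM)·(M/Q) = -0.00125733 × (42455/45.172) = -1.182.
Since η < 0, the good is an inferior good.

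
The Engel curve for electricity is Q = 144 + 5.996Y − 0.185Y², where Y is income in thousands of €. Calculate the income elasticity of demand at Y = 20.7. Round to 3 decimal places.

-0.182

At Y = 20.7: Q = 188.8466.
dQ/dY = 5.996 − 0.37Y = -1.66300.
η = (dQ/dY)·(Y/Q) = -1.66300 × (20.7/188.8466) = -0.182.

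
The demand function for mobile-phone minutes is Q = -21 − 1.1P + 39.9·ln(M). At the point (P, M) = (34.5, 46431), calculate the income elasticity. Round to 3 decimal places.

At P = 34.5, M = 46431: Q = 369.804.
Holding P constant, ∂Q/∂M = 39.9/M = 0.00085934.
η_M = (∂Q/∂M)·(M/Q) = 0.00085934 × (46431/369.804) = 0.108.

0.108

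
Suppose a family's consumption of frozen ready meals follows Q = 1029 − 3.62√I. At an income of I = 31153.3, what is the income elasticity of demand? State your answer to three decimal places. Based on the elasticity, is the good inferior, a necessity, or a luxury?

-0.819 (inferior good)

At I = 31153.3: Q = 390.059.
dQ/dI = -3.62/(2√I) = -0.0102548 at this income.
η = (dQ/dI)·(I/Q) = -0.0102548 × (31153.3/390.059) = -0.819.
Since η < 0, the good is an inferior good.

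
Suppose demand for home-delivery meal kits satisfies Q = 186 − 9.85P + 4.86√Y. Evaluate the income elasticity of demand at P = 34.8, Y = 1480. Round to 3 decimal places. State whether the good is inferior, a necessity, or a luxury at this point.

At P = 34.8, Y = 1480: Q = 30.188.
Holding P constant, ∂Q/∂Y = 4.86/(2√Y) = 0.0631648.
η_Y = (∂Q/∂Y)·(Y/Q) = 0.0631648 × (1480/30.188) = 3.097.
Since η > 1, this is a luxury.

3.097 (luxury)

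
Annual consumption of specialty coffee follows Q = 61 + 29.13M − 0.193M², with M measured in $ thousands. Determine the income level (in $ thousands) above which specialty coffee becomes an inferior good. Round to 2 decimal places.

dQ/dM = 29.13 − 0.386M.
The good is inferior where dQ/dM < 0. Setting dQ/dM = 0 gives M = 29.13 / 0.386 = 75.47.

75.47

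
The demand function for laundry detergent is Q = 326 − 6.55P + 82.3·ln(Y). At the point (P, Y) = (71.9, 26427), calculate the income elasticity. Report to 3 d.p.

0.119

At P = 71.9, Y = 26427: Q = 693.045.
Holding P constant, ∂Q/∂Y = 82.3/Y = 0.00311424.
η_Y = (∂Q/∂Y)·(Y/Q) = 0.00311424 × (26427/693.045) = 0.119.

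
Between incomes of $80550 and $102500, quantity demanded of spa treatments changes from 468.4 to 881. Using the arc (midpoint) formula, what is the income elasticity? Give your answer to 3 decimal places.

ΔQ = 881 − 468.4 = 412.6; midpoint Q̄ = (468.4 + 881)/2 = 674.7.
ΔI = 102500 − 80550 = 21950; midpoint Ī = (80550 + 102500)/2 = 91525.
η = (ΔQ/Q̄) ÷ (ΔI/Ī) = (412.6/674.7) ÷ (21950/91525) = 2.550.

2.550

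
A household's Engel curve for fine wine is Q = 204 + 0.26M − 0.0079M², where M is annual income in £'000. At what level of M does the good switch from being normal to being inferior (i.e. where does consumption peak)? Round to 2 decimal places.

16.46

dQ/dM = 0.26 − 0.0158M.
The good is inferior where dQ/dM < 0. Setting dQ/dM = 0 gives M = 0.26 / 0.0158 = 16.46.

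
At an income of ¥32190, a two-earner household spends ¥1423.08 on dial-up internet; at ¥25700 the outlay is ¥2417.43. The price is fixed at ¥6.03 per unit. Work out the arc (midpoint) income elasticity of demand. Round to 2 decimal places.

With a constant price, Q₁ = 1423.08/6.03 = 236.000 and Q₂ = 2417.43/6.03 = 400.900 (equivalently, work directly with expenditure since P cancels).
Midpoint %ΔQ = (2417.43 − 1423.08)/1920.26 = 0.51782; midpoint %ΔI = (25700 − 32190)/28945 = -0.22422.
η = 0.51782 / -0.22422 = -2.31.

-2.31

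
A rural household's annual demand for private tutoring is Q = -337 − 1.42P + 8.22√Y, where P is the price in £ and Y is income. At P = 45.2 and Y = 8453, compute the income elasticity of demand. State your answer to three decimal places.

At P = 45.2, Y = 8453: Q = 354.564.
Holding P constant, ∂Q/∂Y = 8.22/(2√Y) = 0.044703.
η_Y = (∂Q/∂Y)·(Y/Q) = 0.044703 × (8453/354.564) = 1.066.

1.066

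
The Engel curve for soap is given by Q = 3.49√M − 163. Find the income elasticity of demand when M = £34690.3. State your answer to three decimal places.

At M = 34690.3: Q = 487.024.
dQ/dM = 3.49/(2√M) = 0.00936896 at this income.
η = (dQ/dM)·(M/Q) = 0.00936896 × (34690.3/487.024) = 0.667.

0.667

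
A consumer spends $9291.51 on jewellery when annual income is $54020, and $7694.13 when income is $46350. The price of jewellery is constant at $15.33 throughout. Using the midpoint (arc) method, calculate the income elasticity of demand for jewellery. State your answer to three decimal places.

With a constant price, Q₁ = 9291.51/15.33 = 606.100 and Q₂ = 7694.13/15.33 = 501.900 (equivalently, work directly with expenditure since P cancels).
Midpoint %ΔQ = (7694.13 − 9291.51)/8492.82 = -0.18809; midpoint %ΔI = (46350 − 54020)/50185 = -0.15283.
η = -0.18809 / -0.15283 = 1.231.

1.231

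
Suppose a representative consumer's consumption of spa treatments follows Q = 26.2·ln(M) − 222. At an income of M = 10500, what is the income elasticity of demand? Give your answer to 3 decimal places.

At M = 10500: Q = 20.589.
dQ/dM = 26.2/M = 0.00249524 at this income.
η = (dQ/dM)·(M/Q) = 0.00249524 × (10500/20.589) = 1.273.

1.273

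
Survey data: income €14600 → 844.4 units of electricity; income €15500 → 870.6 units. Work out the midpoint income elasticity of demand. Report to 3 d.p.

ΔQ = 870.6 − 844.4 = 26.2; midpoint Q̄ = (844.4 + 870.6)/2 = 857.5.
ΔI = 15500 − 14600 = 900; midpoint Ī = (14600 + 15500)/2 = 15050.
η = (ΔQ/Q̄) ÷ (ΔI/Ī) = (26.2/857.5) ÷ (900/15050) = 0.511.

0.511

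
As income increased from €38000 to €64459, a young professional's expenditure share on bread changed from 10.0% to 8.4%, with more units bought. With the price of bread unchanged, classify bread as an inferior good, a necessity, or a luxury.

Quantity rises but the budget share falls as income rises, so 0 < η < 1.

necessity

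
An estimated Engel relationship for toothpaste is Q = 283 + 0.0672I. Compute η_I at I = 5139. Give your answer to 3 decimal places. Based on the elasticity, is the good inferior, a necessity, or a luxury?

0.550 (necessity)

At I = 5139: Q = 628.341.
dQ/dI = 0.0672.
η = (dQ/dI)·(I/Q) = 0.0672 × (5139/628.341) = 0.550.
Since 0 < η < 1, the good is a necessity.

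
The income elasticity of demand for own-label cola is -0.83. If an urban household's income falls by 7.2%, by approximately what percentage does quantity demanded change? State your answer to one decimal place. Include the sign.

6.0%

%ΔQ ≈ η × %ΔI = -0.83 × (-7.2%) = 6.0%.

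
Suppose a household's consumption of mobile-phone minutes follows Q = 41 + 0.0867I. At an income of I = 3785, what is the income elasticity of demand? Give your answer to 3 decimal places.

0.889

At I = 3785: Q = 369.160.
dQ/dI = 0.0867.
η = (dQ/dI)·(I/Q) = 0.0867 × (3785/369.160) = 0.889.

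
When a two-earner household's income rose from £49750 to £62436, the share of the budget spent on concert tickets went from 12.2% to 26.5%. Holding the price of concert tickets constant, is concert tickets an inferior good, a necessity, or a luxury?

The budget share rises as income rises, so η > 1.

luxury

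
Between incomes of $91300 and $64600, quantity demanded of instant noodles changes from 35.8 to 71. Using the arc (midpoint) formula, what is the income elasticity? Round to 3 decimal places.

-1.924

ΔQ = 71 − 35.8 = 35.2; midpoint Q̄ = (35.8 + 71)/2 = 53.4.
ΔI = 64600 − 91300 = -26700; midpoint Ī = (91300 + 64600)/2 = 77950.
η = (ΔQ/Q̄) ÷ (ΔI/Ī) = (35.2/53.4) ÷ (-26700/77950) = -1.924.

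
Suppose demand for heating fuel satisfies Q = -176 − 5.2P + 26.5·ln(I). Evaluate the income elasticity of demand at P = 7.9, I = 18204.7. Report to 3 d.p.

At P = 7.9, I = 18204.7: Q = 42.870.
Holding P constant, ∂Q/∂I = 26.5/I = 0.00145567.
η_I = (∂Q/∂I)·(I/Q) = 0.00145567 × (18204.7/42.870) = 0.618.

0.618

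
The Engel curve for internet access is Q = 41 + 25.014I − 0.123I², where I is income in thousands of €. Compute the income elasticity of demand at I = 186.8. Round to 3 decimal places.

-9.277

At I = 186.8: Q = 421.6237.
dQ/dI = 25.014 − 0.246I = -20.93880.
η = (dQ/dI)·(I/Q) = -20.93880 × (186.8/421.6237) = -9.277.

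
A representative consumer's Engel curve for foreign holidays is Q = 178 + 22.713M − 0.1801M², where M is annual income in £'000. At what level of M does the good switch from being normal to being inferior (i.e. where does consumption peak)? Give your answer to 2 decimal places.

dQ/dM = 22.713 − 0.3602M.
The good is inferior where dQ/dM < 0. Setting dQ/dM = 0 gives M = 22.713 / 0.3602 = 63.06.

63.06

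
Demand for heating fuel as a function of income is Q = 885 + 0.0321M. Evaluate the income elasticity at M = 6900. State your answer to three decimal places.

0.200

At M = 6900: Q = 1106.490.
dQ/dM = 0.0321.
η = (dQ/dM)·(M/Q) = 0.0321 × (6900/1106.490) = 0.200.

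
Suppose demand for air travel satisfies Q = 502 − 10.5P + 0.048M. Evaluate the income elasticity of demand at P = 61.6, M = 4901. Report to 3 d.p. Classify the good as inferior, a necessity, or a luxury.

At P = 61.6, M = 4901: Q = 90.448.
Holding P constant, ∂Q/∂M = 0.048.
η_M = (∂Q/∂M)·(M/Q) = 0.048 × (4901/90.448) = 2.601.
Since η > 1, this is a luxury.

2.601 (luxury)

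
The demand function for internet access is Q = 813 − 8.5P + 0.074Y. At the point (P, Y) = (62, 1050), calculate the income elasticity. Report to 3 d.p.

At P = 62, Y = 1050: Q = 363.700.
Holding P constant, ∂Q/∂Y = 0.074.
η_Y = (∂Q/∂Y)·(Y/Q) = 0.074 × (1050/363.700) = 0.214.

0.214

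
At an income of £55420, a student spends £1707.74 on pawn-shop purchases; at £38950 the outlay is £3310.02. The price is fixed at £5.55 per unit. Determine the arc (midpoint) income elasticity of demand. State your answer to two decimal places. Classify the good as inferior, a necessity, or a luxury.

-1.83 (inferior good)

With a constant price, Q₁ = 1707.74/5.55 = 307.701 and Q₂ = 3310.02/5.55 = 596.400 (equivalently, work directly with expenditure since P cancels).
Midpoint %ΔQ = (3310.02 − 1707.74)/2508.88 = 0.63864; midpoint %ΔI = (38950 − 55420)/47185 = -0.34905.
η = 0.63864 / -0.34905 = -1.83.
η < 0 ⇒ inferior good.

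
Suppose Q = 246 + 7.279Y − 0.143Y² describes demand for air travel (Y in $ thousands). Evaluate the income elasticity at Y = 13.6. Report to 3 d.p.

At Y = 13.6: Q = 318.5451.
dQ/dY = 7.279 − 0.286Y = 3.38940.
η = (dQ/dY)·(Y/Q) = 3.38940 × (13.6/318.5451) = 0.145.

0.145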